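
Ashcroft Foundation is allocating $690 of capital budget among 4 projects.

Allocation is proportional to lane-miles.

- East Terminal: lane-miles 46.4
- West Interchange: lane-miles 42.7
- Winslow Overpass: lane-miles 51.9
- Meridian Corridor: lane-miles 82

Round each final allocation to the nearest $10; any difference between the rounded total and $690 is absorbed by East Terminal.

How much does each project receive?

Lane-miles total: 223.
Proportional shares: East Terminal 46.4/223 × $690 = 143.57; West Interchange 42.7/223 × $690 = 132.12; Winslow Overpass 51.9/223 × $690 = 160.59; Meridian Corridor 82/223 × $690 = 253.72.
After rounding ($10): East Terminal $140; West Interchange $130; Winslow Overpass $160; Meridian Corridor $250. Sum = $680.
Difference $690 − $680 = +$10 applied to East Terminal: East Terminal becomes $150.

East Terminal: $150 · West Interchange: $130 · Winslow Overpass: $160 · Meridian Corridor: $250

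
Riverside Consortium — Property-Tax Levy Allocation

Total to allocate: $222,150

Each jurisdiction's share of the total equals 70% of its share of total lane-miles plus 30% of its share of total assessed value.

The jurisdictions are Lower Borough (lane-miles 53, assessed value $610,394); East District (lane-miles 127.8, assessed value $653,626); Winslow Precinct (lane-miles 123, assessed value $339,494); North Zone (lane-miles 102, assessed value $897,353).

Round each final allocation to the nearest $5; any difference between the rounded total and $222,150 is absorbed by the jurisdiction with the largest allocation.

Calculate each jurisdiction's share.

Totals — lane-miles 405.8, assessed value 2,500,867.
Blended shares (70% lane-miles + 30% assessed value): Lower Borough 0.1646; East District 0.2989; Winslow Precinct 0.2529; North Zone 0.2836.
Raw shares: Lower Borough 36,576.16; East District 66,392.05; Winslow Precinct 56,181.43; North Zone 63,000.36.
At nearest $5: Lower Borough $36,575; East District $66,390; Winslow Precinct $56,180; North Zone $63,000. Sum = $222,145.
Difference $222,150 − $222,145 = +$5 applied to largest allocation (East District): East District becomes $66,395.

Lower Borough: $36,575; East District: $66,395; Winslow Precinct: $56,180; North Zone: $63,000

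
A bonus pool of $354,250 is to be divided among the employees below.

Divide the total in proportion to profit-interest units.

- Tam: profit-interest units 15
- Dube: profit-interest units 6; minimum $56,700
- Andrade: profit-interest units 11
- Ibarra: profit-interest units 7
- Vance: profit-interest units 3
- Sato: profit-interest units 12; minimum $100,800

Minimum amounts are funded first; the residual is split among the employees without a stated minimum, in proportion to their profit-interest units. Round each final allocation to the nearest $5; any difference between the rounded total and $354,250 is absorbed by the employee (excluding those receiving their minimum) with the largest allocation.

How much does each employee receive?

Minimums first: Dube $56,700; Sato $100,800. Balance $196,750.
Balance split over remaining profit-interest units 36: Tam 81,979.17 → $81,980; Andrade 60,118.06 → $60,120; Ibarra 38,256.94 → $38,255; Vance 16,395.83 → $16,395.

Tam: $81,980 · Dube: $56,700 · Andrade: $60,120 · Ibarra: $38,255 · Vance: $16,395 · Sato: $100,800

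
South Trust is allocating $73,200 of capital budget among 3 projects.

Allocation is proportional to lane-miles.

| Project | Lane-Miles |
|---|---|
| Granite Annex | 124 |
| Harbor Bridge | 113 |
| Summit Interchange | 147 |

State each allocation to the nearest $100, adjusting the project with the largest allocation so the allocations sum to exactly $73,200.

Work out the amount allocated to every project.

Granite Annex: $23,600 · Harbor Bridge: $21,500 · Summit Interchange: $28,100

Sum of lane-miles: 384.
Raw shares: Granite Annex 124/384 × $73,200 = 23,637.50; Harbor Bridge 113/384 × $73,200 = 21,540.62; Summit Interchange 147/384 × $73,200 = 28,021.88.
Rounded to nearest $100: Granite Annex $23,600; Harbor Bridge $21,500; Summit Interchange $28,000. Sum = $73,100.
Difference $73,200 − $73,100 = +$100 applied to largest allocation (Summit Interchange): Summit Interchange becomes $28,100.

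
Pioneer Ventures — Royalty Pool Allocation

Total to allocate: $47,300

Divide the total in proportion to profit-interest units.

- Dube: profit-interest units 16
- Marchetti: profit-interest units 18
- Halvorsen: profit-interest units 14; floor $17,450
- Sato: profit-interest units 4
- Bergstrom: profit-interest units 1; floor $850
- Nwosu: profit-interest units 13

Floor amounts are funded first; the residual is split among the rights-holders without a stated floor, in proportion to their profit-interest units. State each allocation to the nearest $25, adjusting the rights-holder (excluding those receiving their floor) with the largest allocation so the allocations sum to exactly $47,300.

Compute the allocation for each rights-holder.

Guaranteed amounts: Halvorsen $17,450; Bergstrom $850. Balance $29,000.
Balance split over remaining profit-interest units 51: Dube 9,098.04 → $9,100; Marchetti 10,235.29 → $10,225; Sato 2,274.51 → $2,275; Nwosu 7,392.16 → $7,400.

Dube: $9,100 · Marchetti: $10,225 · Halvorsen: $17,450 · Sato: $2,275 · Bergstrom: $850 · Nwosu: $7,400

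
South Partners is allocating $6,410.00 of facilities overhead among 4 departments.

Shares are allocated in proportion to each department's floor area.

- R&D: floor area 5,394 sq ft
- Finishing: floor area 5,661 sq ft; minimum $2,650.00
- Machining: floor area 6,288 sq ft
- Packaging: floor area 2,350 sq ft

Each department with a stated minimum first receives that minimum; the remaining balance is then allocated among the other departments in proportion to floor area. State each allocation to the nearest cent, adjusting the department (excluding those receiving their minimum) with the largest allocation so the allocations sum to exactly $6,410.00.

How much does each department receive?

Guaranteed amounts: Finishing $2,650.00. Residual $3,760.00.
Residual split over remaining floor area 14,032: R&D 1,445.3706 → $1,445.37; Machining 1,684.9259 → $1,684.93; Packaging 629.7035 → $629.70.

R&D: $1,445.37 | Finishing: $2,650.00 | Machining: $1,684.93 | Packaging: $629.70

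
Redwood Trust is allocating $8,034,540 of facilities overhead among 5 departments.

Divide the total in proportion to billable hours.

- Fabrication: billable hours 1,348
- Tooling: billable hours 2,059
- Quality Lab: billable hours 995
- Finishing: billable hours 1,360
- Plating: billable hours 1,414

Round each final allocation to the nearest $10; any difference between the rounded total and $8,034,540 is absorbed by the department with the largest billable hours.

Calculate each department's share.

Fabrication: $1,509,280 · Tooling: $2,305,340 · Quality Lab: $1,114,040 · Finishing: $1,522,710 · Plating: $1,583,170

Sum of billable hours: 1,348 + 2,059 + 995 + 1,360 + 1,414 = 7,176.
Raw shares: Fabrication 1,509,275.35; Tooling 2,305,339.72; Quality Lab 1,114,042.27; Finishing 1,522,711.04; Plating 1,583,171.62.
At nearest $10: Fabrication $1,509,280; Tooling $2,305,340; Quality Lab $1,114,040; Finishing $1,522,710; Plating $1,583,170. Sum = $8,034,540.
Rounded total matches; no reconciliation needed.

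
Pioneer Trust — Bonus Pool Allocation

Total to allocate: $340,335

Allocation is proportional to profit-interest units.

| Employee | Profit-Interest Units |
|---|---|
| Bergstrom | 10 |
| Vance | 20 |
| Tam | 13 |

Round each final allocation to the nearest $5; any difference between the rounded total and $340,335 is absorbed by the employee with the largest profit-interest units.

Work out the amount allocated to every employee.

Bergstrom: $79,150 · Vance: $158,295 · Tam: $102,890

Sum of profit-interest units: 10 + 20 + 13 = 43.
Unrounded shares: Bergstrom 79,147.67; Vance 158,295.35; Tam 102,891.98.
At nearest $5: Bergstrom $79,150; Vance $158,295; Tam $102,890. Sum = $340,335.
Rounded total matches; no reconciliation needed.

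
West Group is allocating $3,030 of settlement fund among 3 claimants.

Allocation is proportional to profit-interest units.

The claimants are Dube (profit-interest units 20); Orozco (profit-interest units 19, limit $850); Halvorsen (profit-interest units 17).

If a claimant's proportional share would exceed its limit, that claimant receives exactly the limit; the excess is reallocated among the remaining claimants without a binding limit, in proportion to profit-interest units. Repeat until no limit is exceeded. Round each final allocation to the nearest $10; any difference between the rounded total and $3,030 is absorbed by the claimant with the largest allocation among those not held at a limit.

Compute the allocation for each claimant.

Dube: $1,180 | Orozco: $850 | Halvorsen: $1,000

Total profit-interest units = 56.
Proportional shares (ignoring caps): Dube 1,082.14; Orozco 1,028.04; Halvorsen 919.82.
Capped: Orozco ($850); remaining pool $2,180 reallocated over remaining profit-interest units 37.
Remaining shares: Dube 1,178.38 → $1,180; Halvorsen 1,001.62 → $1,000.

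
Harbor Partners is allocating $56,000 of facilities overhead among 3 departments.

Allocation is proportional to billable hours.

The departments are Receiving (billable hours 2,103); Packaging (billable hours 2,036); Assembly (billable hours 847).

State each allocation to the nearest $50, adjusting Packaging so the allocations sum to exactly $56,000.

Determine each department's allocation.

Sum of billable hours: 4,986.
Proportional shares: Receiving 2,103/4,986 × $56,000 = 23,619.74; Packaging 2,036/4,986 × $56,000 = 22,867.23; Assembly 847/4,986 × $56,000 = 9,513.04.
At nearest $50: Receiving $23,600; Packaging $22,850; Assembly $9,500. Sum = $55,950.
Difference $56,000 − $55,950 = +$50 applied to Packaging: Packaging becomes $22,900.

Receiving: $23,600 · Packaging: $22,900 · Assembly: $9,500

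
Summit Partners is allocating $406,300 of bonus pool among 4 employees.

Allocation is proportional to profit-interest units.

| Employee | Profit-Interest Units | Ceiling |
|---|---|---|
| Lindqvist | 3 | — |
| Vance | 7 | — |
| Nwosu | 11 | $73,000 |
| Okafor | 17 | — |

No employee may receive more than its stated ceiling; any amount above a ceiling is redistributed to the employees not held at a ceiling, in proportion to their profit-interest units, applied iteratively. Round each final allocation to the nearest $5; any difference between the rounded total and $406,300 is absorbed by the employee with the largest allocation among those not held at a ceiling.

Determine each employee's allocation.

Lindqvist: $37,035 | Vance: $86,410 | Nwosu: $73,000 | Okafor: $209,855

Profit-interest units total: 38.
Pro-rata shares before constraints: Lindqvist 32,076.32; Vance 74,844.74; Nwosu 117,613.16; Okafor 181,765.79.
Cap binds for Nwosu ($73,000); balance $333,300 reallocated over remaining profit-interest units 27.
Shares after redistribution: Lindqvist 37,033.33 → $37,035; Vance 86,411.11 → $86,410; Okafor 209,855.56 → $209,855.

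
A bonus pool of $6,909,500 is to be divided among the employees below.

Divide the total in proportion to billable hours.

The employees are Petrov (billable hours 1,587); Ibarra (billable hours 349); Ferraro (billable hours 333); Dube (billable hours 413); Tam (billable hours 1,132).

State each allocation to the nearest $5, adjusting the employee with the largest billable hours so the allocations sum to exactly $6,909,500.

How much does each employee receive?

Petrov: $2,875,030 | Ibarra: $632,255 | Ferraro: $603,270 | Dube: $748,195 | Tam: $2,050,750

Billable hours total: 3,814.
Unrounded shares: Petrov 1,587/3,814 × $6,909,500 = 2,875,033.17; Ibarra 349/3,814 × $6,909,500 = 632,253.67; Ferraro 333/3,814 × $6,909,500 = 603,267.83; Dube 413/3,814 × $6,909,500 = 748,197.04; Tam 1,132/3,814 × $6,909,500 = 2,050,748.30.
Rounded to nearest $5: Petrov $2,875,035; Ibarra $632,255; Ferraro $603,270; Dube $748,195; Tam $2,050,750. Sum = $6,909,505.
Difference $6,909,500 − $6,909,505 = −$5 applied to largest billable hours (Petrov): Petrov becomes $2,875,030.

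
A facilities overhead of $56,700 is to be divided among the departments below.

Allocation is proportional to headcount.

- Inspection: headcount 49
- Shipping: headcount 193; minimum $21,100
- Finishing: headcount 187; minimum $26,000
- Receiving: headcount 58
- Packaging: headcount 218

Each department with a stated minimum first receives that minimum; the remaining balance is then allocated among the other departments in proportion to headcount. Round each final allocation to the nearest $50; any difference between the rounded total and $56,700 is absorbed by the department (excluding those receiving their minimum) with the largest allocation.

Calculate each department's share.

Inspection: $1,450; Shipping: $21,100; Finishing: $26,000; Receiving: $1,700; Packaging: $6,450

Fund the minimums — Shipping $21,100; Finishing $26,000. Residual $9,600.
Residual split over remaining headcount 325: Inspection 1,447.38 → $1,450; Receiving 1,713.23 → $1,700; Packaging 6,439.38 → $6,450.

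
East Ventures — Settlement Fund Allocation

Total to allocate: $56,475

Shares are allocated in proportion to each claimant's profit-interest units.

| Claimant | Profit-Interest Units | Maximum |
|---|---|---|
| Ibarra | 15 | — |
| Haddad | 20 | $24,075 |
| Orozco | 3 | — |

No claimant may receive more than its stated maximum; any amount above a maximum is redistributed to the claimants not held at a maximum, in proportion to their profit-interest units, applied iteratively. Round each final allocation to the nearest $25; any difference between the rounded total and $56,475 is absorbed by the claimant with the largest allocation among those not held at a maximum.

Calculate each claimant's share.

Ibarra: $27,000 · Haddad: $24,075 · Orozco: $5,400

Profit-interest units total: 38.
Unconstrained shares: Ibarra 22,292.76; Haddad 29,723.68; Orozco 4,458.55.
Held at cap: Haddad ($24,075); balance $32,400 reallocated over remaining profit-interest units 18.
Redistributed shares: Ibarra 27,000.00 → $27,000; Orozco 5,400.00 → $5,400.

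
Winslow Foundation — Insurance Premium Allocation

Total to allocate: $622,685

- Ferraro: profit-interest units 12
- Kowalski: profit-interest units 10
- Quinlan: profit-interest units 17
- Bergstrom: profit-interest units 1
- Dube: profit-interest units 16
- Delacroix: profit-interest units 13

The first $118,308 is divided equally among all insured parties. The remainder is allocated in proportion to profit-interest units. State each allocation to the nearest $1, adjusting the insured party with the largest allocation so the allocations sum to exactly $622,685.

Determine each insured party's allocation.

Ferraro: $107,436 · Kowalski: $92,816 · Quinlan: $143,984 · Bergstrom: $27,028 · Dube: $136,675 · Delacroix: $114,746

First tranche $118,308 split equally: $19,718 each.
Remainder $504,377 by profit-interest units (total 69): Ferraro 87,717.74 → $87,718; Kowalski 73,098.12 → $73,098; Quinlan 124,266.80 → $124,267; Bergstrom 7,309.81 → $7,310; Dube 116,956.99 → $116,957; Delacroix 95,027.55 → $95,028.
Rounding difference −$1 on remainder applied to Quinlan.
Totals: Ferraro $19,718 + $87,718 = $107,436; Kowalski $19,718 + $73,098 = $92,816; Quinlan $19,718 + $124,266 = $143,984; Bergstrom $19,718 + $7,310 = $27,028; Dube $19,718 + $116,957 = $136,675; Delacroix $19,718 + $95,028 = $114,746.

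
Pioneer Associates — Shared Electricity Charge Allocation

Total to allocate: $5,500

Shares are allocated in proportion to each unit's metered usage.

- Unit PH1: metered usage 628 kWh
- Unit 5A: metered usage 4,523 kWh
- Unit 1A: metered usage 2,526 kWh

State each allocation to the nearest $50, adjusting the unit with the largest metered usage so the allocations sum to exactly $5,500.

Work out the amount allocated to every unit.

Unit PH1: $450 · Unit 5A: $3,250 · Unit 1A: $1,800

Metered usage total: 628 + 4,523 + 2,526 = 7,677.
Raw shares: Unit PH1 449.92; Unit 5A 3,240.39; Unit 1A 1,809.69.
At nearest $50: Unit PH1 $450; Unit 5A $3,250; Unit 1A $1,800. Sum = $5,500.
Sum already equals the total — no adjustment.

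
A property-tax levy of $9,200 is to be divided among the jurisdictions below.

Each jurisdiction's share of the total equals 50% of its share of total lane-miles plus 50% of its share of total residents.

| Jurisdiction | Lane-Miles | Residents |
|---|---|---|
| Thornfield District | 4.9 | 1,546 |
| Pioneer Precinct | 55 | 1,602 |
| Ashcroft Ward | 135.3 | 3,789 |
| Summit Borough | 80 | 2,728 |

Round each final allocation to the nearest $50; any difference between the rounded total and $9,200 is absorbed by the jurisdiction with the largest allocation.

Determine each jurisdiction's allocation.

Thornfield District: $800 · Pioneer Precinct: $1,700 · Ashcroft Ward: $4,050 · Summit Borough: $2,650

Lane-miles total 275.2; residents total 9,665.
Composite weights (50% lane-miles + 50% residents): Thornfield District 0.0889; Pioneer Precinct 0.1828; Ashcroft Ward 0.4418; Summit Borough 0.2865.
Unrounded shares: Thornfield District 817.71; Pioneer Precinct 1,681.79; Ashcroft Ward 4,064.91; Summit Borough 2,635.58.
Rounded to nearest $50: Thornfield District $800; Pioneer Precinct $1,700; Ashcroft Ward $4,050; Summit Borough $2,650. Sum = $9,200.
No rounding difference to absorb.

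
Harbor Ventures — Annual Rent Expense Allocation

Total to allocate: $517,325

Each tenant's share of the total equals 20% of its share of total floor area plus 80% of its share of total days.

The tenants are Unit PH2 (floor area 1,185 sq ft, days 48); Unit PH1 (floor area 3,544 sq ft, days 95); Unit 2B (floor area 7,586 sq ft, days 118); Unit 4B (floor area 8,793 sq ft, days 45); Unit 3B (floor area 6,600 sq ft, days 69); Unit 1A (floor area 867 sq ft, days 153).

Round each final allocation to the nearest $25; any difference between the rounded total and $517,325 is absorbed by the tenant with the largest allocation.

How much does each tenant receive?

Unit PH2: $41,925 · Unit PH1: $87,300 · Unit 2B: $119,950 · Unit 4B: $67,100 · Unit 3B: $77,975 · Unit 1A: $123,075

Totals — floor area 28,575, days 528.
Blended shares (20% floor area + 80% days): Unit PH2 0.0810; Unit PH1 0.1687; Unit 2B 0.2319; Unit 4B 0.1297; Unit 3B 0.1507; Unit 1A 0.2379.
Pro-rata amounts: Unit PH2 41,914.31; Unit PH1 87,295.64; Unit 2B 119,959.00; Unit 4B 67,110.05; Unit 3B 77,981.41; Unit 1A 123,064.59.
Rounded to nearest $25: Unit PH2 $41,925; Unit PH1 $87,300; Unit 2B $119,950; Unit 4B $67,100; Unit 3B $77,975; Unit 1A $123,075. Sum = $517,325.
Sum already equals the total — no adjustment.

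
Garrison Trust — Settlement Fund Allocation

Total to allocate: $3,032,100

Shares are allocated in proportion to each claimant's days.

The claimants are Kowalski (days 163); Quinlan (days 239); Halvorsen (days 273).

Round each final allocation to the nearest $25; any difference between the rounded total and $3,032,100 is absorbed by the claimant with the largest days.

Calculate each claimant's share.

Kowalski: $732,200 | Quinlan: $1,073,600 | Halvorsen: $1,226,300

Days total: 675.
Pro-rata amounts: Kowalski 163/675 × $3,032,100 = 732,196.00; Quinlan 239/675 × $3,032,100 = 1,073,588.00; Halvorsen 273/675 × $3,032,100 = 1,226,316.00.
At nearest $25: Kowalski $732,200; Quinlan $1,073,600; Halvorsen $1,226,325. Sum = $3,032,125.
Difference $3,032,100 − $3,032,125 = −$25 applied to largest days (Halvorsen): Halvorsen becomes $1,226,300.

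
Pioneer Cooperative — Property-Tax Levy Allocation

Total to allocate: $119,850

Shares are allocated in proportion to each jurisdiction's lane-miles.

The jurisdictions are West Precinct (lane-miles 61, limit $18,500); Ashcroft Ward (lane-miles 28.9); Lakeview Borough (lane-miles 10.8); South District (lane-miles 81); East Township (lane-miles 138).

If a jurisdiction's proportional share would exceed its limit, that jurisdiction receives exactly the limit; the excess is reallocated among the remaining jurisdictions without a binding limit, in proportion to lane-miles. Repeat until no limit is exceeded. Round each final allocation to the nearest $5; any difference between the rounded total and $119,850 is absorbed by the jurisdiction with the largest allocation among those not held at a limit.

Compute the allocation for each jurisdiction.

West Precinct: $18,500; Ashcroft Ward: $11,320; Lakeview Borough: $4,230; South District: $31,735; East Township: $54,065

Sum of lane-miles: 319.7.
Unconstrained shares: West Precinct 22,867.84; Ashcroft Ward 10,834.11; Lakeview Borough 4,048.73; South District 30,365.50; East Township 51,733.81.
Capped: West Precinct ($18,500); remaining pool $101,350 reallocated over remaining lane-miles 258.7.
Shares after redistribution: Ashcroft Ward 11,322.05 → $11,320; Lakeview Borough 4,231.08 → $4,230; South District 31,733.09 → $31,735; East Township 54,063.78 → $54,065.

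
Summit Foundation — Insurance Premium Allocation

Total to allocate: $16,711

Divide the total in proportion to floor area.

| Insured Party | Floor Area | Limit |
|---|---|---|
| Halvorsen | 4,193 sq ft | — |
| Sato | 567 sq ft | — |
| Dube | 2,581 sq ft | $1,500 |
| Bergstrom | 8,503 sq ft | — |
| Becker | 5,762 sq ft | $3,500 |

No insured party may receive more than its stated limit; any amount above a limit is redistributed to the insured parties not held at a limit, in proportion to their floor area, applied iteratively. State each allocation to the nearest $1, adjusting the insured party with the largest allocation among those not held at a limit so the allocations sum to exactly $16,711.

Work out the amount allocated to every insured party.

Halvorsen: $3,702 | Sato: $501 | Dube: $1,500 | Bergstrom: $7,508 | Becker: $3,500

Combined floor area = 21,606.
Unconstrained shares: Halvorsen 3,243.04; Sato 438.54; Dube 1,996.26; Bergstrom 6,576.58; Becker 4,456.58.
Capped: Dube ($1,500), Becker ($3,500); remaining pool $11,711 reallocated over remaining floor area 13,263.
Shares after redistribution: Halvorsen 3,702.35 → $3,702; Sato 500.65 → $501; Bergstrom 7,508.00 → $7,508.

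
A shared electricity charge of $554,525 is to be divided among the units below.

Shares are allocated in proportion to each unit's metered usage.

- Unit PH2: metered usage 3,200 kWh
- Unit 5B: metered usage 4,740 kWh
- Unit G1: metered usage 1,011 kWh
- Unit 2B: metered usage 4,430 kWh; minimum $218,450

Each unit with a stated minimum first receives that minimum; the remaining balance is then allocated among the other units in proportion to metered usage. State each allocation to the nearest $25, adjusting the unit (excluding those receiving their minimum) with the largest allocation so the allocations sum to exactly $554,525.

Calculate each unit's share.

Fund the minimums — Unit 2B $218,450. Remaining pool $336,075.
Remaining pool split over remaining metered usage 8,951: Unit PH2 120,147.47 → $120,150; Unit 5B 177,968.44 → $177,975; Unit G1 37,959.09 → $37,950.

Unit PH2: $120,150; Unit 5B: $177,975; Unit G1: $37,950; Unit 2B: $218,450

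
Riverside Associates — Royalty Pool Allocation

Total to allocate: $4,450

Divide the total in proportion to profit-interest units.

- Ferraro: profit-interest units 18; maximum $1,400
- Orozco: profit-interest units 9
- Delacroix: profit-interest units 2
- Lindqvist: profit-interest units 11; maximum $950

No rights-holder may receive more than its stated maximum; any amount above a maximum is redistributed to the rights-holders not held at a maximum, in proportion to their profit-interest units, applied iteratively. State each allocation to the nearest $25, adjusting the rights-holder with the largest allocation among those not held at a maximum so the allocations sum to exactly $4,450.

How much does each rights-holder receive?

Ferraro: $1,400 · Orozco: $1,725 · Delacroix: $375 · Lindqvist: $950

Combined profit-interest units = 40.
Proportional shares (ignoring caps): Ferraro 2,002.50; Orozco 1,001.25; Delacroix 222.50; Lindqvist 1,223.75.
Capped: Ferraro ($1,400), Lindqvist ($950); balance $2,100 reallocated over remaining profit-interest units 11.
Shares after redistribution: Orozco 1,718.18 → $1,725; Delacroix 381.82 → $375.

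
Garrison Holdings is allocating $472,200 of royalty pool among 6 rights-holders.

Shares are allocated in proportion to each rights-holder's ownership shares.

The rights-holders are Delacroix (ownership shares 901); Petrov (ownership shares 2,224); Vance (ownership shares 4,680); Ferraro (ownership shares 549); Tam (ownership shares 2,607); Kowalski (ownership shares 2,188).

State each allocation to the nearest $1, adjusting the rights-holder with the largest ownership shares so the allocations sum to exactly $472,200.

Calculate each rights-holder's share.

Delacroix: $32,356 · Petrov: $79,867 · Vance: $168,067 · Ferraro: $19,715 · Tam: $93,621 · Kowalski: $78,574

Sum of ownership shares: 13,149.
Raw shares: Delacroix 901/13,149 × $472,200 = 32,356.24; Petrov 2,224/13,149 × $472,200 = 79,867.12; Vance 4,680/13,149 × $472,200 = 168,065.71; Ferraro 549/13,149 × $472,200 = 19,715.40; Tam 2,607/13,149 × $472,200 = 93,621.22; Kowalski 2,188/13,149 × $472,200 = 78,574.31.
After rounding ($1): Delacroix $32,356; Petrov $79,867; Vance $168,066; Ferraro $19,715; Tam $93,621; Kowalski $78,574. Sum = $472,199.
Difference $472,200 − $472,199 = +$1 applied to largest ownership shares (Vance): Vance becomes $168,067.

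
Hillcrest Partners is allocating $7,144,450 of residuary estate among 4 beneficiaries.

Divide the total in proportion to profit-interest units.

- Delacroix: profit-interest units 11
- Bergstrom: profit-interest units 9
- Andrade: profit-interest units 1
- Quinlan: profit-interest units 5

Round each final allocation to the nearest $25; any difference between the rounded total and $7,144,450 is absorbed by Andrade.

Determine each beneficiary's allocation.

Delacroix: $3,022,650 | Bergstrom: $2,473,075 | Andrade: $274,800 | Quinlan: $1,373,925

Combined profit-interest units = 26.
Raw shares: Delacroix 11/26 × $7,144,450 = 3,022,651.92; Bergstrom 9/26 × $7,144,450 = 2,473,078.85; Andrade 1/26 × $7,144,450 = 274,786.54; Quinlan 5/26 × $7,144,450 = 1,373,932.69.
At nearest $25: Delacroix $3,022,650; Bergstrom $2,473,075; Andrade $274,775; Quinlan $1,373,925. Sum = $7,144,425.
Difference $7,144,450 − $7,144,425 = +$25 applied to Andrade: Andrade becomes $274,800.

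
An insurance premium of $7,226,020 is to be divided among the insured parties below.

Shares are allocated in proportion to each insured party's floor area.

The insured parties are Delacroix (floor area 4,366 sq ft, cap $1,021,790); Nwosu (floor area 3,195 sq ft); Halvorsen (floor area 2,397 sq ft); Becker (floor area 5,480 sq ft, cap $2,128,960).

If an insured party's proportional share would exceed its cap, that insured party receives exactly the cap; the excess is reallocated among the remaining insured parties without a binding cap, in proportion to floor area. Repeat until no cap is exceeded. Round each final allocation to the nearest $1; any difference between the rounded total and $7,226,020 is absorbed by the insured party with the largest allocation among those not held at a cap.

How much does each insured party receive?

Delacroix: $1,021,790 | Nwosu: $2,328,413 | Halvorsen: $1,746,857 | Becker: $2,128,960

Sum of floor area: 15,438.
Pro-rata shares before constraints: Delacroix 2,043,580.99; Nwosu 1,495,474.41; Halvorsen 1,121,956.86; Becker 2,565,007.75.
Held at cap: Delacroix ($1,021,790), Becker ($2,128,960); balance $4,075,270 reallocated over remaining floor area 5,592.
Shares after redistribution: Nwosu 2,328,413.39 → $2,328,413; Halvorsen 1,746,856.61 → $1,746,857.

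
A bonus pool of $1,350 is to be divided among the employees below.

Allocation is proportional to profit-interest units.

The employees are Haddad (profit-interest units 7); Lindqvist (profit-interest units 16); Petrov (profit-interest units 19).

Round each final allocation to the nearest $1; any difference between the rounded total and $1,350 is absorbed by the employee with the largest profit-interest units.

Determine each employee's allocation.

Haddad: $225 · Lindqvist: $514 · Petrov: $611

Combined profit-interest units = 7 + 16 + 19 = 42.
Raw shares: Haddad 225.00; Lindqvist 514.29; Petrov 610.71.
Rounded to nearest $1: Haddad $225; Lindqvist $514; Petrov $611. Sum = $1,350.
Sum already equals the total — no adjustment.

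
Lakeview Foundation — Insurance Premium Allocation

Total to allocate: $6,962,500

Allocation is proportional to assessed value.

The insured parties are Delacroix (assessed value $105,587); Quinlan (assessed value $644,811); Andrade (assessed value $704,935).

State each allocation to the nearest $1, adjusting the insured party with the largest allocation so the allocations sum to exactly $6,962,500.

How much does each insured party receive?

Assessed value total: 1,455,333.
Raw shares: Delacroix 105,587/1,455,333 × $6,962,500 = 505,141.77; Quinlan 644,811/1,455,333 × $6,962,500 = 3,084,858.65; Andrade 704,935/1,455,333 × $6,962,500 = 3,372,499.58.
After rounding ($1): Delacroix $505,142; Quinlan $3,084,859; Andrade $3,372,500. Sum = $6,962,501.
Difference $6,962,500 − $6,962,501 = −$1 applied to largest allocation (Andrade): Andrade becomes $3,372,499.

Delacroix: $505,142 | Quinlan: $3,084,859 | Andrade: $3,372,499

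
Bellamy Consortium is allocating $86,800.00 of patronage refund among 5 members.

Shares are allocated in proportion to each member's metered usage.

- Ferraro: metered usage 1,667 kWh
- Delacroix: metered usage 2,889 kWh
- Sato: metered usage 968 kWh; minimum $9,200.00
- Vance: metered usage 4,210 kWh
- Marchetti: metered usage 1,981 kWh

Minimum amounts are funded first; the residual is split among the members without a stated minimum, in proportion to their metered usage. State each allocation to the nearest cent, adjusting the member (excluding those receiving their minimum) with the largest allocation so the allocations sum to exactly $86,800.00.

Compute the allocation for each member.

Ferraro: $12,036.77 · Delacroix: $20,860.37 · Sato: $9,200.00 · Vance: $30,398.81 · Marchetti: $14,304.05

Fund the minimums — Sato $9,200.00. Residual $77,600.00.
Residual split over remaining metered usage 10,747: Ferraro 12,036.7731 → $12,036.77; Delacroix 20,860.3703 → $20,860.37; Vance 30,398.8090 → $30,398.81; Marchetti 14,304.0476 → $14,304.05.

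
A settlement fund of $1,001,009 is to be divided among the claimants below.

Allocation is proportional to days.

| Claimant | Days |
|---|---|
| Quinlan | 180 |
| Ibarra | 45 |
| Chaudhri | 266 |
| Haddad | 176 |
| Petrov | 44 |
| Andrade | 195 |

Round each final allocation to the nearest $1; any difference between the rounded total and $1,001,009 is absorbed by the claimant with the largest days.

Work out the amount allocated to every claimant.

Days total: 906.
Proportional shares: Quinlan 180/906 × $1,001,009 = 198,875.96; Ibarra 45/906 × $1,001,009 = 49,718.99; Chaudhri 266/906 × $1,001,009 = 293,894.47; Haddad 176/906 × $1,001,009 = 194,456.49; Petrov 44/906 × $1,001,009 = 48,614.12; Andrade 195/906 × $1,001,009 = 215,448.96.
Rounded to nearest $1: Quinlan $198,876; Ibarra $49,719; Chaudhri $293,894; Haddad $194,456; Petrov $48,614; Andrade $215,449. Sum = $1,001,008.
Difference $1,001,009 − $1,001,008 = +$1 applied to largest days (Chaudhri): Chaudhri becomes $293,895.

Quinlan: $198,876 | Ibarra: $49,719 | Chaudhri: $293,895 | Haddad: $194,456 | Petrov: $48,614 | Andrade: $215,449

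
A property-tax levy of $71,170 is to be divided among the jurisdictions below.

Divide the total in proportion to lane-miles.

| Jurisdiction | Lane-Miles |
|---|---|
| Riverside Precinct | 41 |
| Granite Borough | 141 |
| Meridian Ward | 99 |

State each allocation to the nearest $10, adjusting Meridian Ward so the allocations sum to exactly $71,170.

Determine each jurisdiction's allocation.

Riverside Precinct: $10,380 · Granite Borough: $35,710 · Meridian Ward: $25,080

Lane-miles total: 281.
Pro-rata amounts: Riverside Precinct 41/281 × $71,170 = 10,384.23; Granite Borough 141/281 × $71,170 = 35,711.64; Meridian Ward 99/281 × $71,170 = 25,074.13.
At nearest $10: Riverside Precinct $10,380; Granite Borough $35,710; Meridian Ward $25,070. Sum = $71,160.
Difference $71,170 − $71,160 = +$10 applied to Meridian Ward: Meridian Ward becomes $25,080.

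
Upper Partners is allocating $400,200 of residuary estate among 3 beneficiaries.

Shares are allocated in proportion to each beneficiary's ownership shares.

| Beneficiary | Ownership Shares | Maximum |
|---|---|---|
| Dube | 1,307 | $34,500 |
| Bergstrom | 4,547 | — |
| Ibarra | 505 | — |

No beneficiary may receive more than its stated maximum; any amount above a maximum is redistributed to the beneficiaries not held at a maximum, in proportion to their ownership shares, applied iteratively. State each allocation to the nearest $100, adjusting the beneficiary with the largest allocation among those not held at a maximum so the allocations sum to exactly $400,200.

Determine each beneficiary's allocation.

Ownership shares total: 6,359.
Proportional shares (ignoring caps): Dube 82,255.29; Bergstrom 286,162.82; Ibarra 31,781.88.
Held at cap: Dube ($34,500); residual $365,700 reallocated over remaining ownership shares 5,052.
Redistributed shares: Bergstrom 329,144.48 → $329,100; Ibarra 36,555.52 → $36,600.

Dube: $34,500 · Bergstrom: $329,100 · Ibarra: $36,600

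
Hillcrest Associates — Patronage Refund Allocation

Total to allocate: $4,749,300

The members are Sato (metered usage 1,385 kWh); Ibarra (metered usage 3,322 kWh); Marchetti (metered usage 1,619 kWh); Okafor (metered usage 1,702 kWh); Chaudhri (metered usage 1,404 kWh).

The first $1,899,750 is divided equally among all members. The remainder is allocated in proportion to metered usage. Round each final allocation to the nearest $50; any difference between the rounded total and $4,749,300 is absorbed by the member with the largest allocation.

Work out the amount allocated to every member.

Sato: $798,400 | Ibarra: $1,383,600 | Marchetti: $869,050 | Okafor: $894,150 | Chaudhri: $804,100

Equal tier: $1,899,750 ÷ 5 = $379,950 apiece.
Remainder $2,849,550 by metered usage (total 9,432): Sato 418,429.47 → $418,450; Ibarra 1,003,626.49 → $1,003,650; Marchetti 489,124.41 → $489,100; Okafor 514,199.97 → $514,200; Chaudhri 424,169.66 → $424,150.
Totals: Sato $379,950 + $418,450 = $798,400; Ibarra $379,950 + $1,003,650 = $1,383,600; Marchetti $379,950 + $489,100 = $869,050; Okafor $379,950 + $514,200 = $894,150; Chaudhri $379,950 + $424,150 = $804,100.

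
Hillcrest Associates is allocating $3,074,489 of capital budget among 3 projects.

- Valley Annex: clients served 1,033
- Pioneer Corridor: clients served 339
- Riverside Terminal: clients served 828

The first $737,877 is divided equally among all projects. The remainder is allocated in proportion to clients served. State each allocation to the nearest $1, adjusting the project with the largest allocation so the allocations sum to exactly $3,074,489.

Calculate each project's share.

Valley Annex: $1,343,104 | Pioneer Corridor: $606,010 | Riverside Terminal: $1,125,375

First tranche $737,877 split equally: $245,959 each.
Remainder $2,336,612 by clients served (total 2,200): Valley Annex 1,097,145.54 → $1,097,146; Pioneer Corridor 360,050.67 → $360,051; Riverside Terminal 879,415.79 → $879,416.
Rounding difference −$1 on remainder applied to Valley Annex.
Totals: Valley Annex $245,959 + $1,097,145 = $1,343,104; Pioneer Corridor $245,959 + $360,051 = $606,010; Riverside Terminal $245,959 + $879,416 = $1,125,375.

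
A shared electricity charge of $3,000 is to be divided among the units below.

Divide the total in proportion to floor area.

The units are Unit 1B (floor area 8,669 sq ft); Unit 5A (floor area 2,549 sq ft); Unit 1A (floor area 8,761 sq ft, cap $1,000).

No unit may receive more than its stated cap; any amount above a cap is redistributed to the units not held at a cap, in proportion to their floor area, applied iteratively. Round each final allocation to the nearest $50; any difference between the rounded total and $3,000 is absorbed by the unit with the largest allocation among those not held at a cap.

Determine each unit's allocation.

Unit 1B: $1,550 | Unit 5A: $450 | Unit 1A: $1,000

Combined floor area = 19,979.
Unconstrained shares: Unit 1B 1,301.72; Unit 5A 382.75; Unit 1A 1,315.53.
Capped: Unit 1A ($1,000); remaining pool $2,000 reallocated over remaining floor area 11,218.
Redistributed shares: Unit 1B 1,545.55 → $1,550; Unit 5A 454.45 → $450.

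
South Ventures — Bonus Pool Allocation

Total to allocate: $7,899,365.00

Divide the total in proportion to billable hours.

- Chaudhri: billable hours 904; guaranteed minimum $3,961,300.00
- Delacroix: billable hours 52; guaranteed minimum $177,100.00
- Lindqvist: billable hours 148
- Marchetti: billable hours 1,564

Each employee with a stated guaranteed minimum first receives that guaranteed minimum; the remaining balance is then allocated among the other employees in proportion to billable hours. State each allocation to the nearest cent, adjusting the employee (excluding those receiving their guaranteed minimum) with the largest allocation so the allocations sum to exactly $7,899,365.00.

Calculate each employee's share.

Chaudhri: $3,961,300.00 | Delacroix: $177,100.00 | Lindqvist: $325,130.15 | Marchetti: $3,435,834.85

Minimums first: Chaudhri $3,961,300.00; Delacroix $177,100.00. Balance $3,760,965.00.
Balance split over remaining billable hours 1,712: Lindqvist 325,130.1519 → $325,130.15; Marchetti 3,435,834.8481 → $3,435,834.85.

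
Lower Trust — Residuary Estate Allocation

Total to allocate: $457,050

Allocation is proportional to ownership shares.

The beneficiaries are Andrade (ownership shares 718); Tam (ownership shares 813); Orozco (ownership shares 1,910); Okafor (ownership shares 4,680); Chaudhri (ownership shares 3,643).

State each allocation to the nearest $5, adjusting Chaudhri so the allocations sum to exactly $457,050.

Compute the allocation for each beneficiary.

Andrade: $27,895; Tam: $31,585; Orozco: $74,205; Okafor: $181,825; Chaudhri: $141,540

Combined ownership shares = 11,764.
Unrounded shares: Andrade 718/11,764 × $457,050 = 27,895.44; Tam 813/11,764 × $457,050 = 31,586.34; Orozco 1,910/11,764 × $457,050 = 74,206.52; Okafor 4,680/11,764 × $457,050 = 181,825.40; Chaudhri 3,643/11,764 × $457,050 = 141,536.31.
At nearest $5: Andrade $27,895; Tam $31,585; Orozco $74,205; Okafor $181,825; Chaudhri $141,535. Sum = $457,045.
Difference $457,050 − $457,045 = +$5 applied to Chaudhri: Chaudhri becomes $141,540.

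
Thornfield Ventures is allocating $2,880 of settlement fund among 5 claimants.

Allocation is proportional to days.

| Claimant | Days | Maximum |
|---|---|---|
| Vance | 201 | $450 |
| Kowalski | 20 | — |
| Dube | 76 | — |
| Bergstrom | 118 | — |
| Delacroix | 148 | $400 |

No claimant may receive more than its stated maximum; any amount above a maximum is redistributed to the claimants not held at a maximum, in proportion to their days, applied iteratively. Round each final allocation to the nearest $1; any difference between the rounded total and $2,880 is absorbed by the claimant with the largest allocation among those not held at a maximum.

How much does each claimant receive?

Combined days = 563.
Pro-rata shares before constraints: Vance 1,028.21; Kowalski 102.31; Dube 388.77; Bergstrom 603.62; Delacroix 757.09.
Held at cap: Vance ($450), Delacroix ($400); residual $2,030 reallocated over remaining days 214.
Shares after redistribution: Kowalski 189.72 → $190; Dube 720.93 → $721; Bergstrom 1,119.35 → $1,119.

Vance: $450 | Kowalski: $190 | Dube: $721 | Bergstrom: $1,119 | Delacroix: $400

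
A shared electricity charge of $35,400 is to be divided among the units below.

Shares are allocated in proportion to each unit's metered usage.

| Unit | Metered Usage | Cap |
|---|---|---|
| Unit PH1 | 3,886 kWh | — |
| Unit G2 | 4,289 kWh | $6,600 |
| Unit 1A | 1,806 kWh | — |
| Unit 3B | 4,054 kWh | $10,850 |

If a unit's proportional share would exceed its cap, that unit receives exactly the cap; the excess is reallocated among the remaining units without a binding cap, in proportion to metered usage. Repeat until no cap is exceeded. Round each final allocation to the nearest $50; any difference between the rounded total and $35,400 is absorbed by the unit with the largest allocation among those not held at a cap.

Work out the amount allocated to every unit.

Total metered usage = 14,035.
Unconstrained shares: Unit PH1 9,801.52; Unit G2 10,818.00; Unit 1A 4,555.21; Unit 3B 10,225.27.
Cap binds for Unit G2 ($6,600); balance $28,800 reallocated over remaining metered usage 9,746.
Cap binds for Unit 3B ($10,850); balance $17,950 reallocated over remaining metered usage 5,692.
Redistributed shares: Unit PH1 12,254.69 → $12,250; Unit 1A 5,695.31 → $5,700.

Unit PH1: $12,250; Unit G2: $6,600; Unit 1A: $5,700; Unit 3B: $10,850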